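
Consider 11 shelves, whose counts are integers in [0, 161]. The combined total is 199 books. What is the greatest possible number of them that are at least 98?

Suppose k of them are at least 98. Those contribute at least 98 each and the other 11 − k at least 0 each.
So the total is at least 98k + 0(11 − k) = 0 + 98k. This must be ≤ 199, giving k ≤ 2.
k = 2 is achieved by 2 values at 98 and 9 at 0, total 196; add 3 to one value (staying below 98) to reach 199.

2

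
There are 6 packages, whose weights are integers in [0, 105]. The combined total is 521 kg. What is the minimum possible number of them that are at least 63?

4

If only k of them are at least 63, the other 6 − k are at most 62, so the total is at most k·105 + (6 − k)·62.
This must reach 521, so k·105 + (6 − k)·62 ≥ 521, giving k ≥ 4.
Exactly 4 works: 4 values at 105 and 2 at 62 total 544; lower one of the high values by 23 (still ≥ 63) to hit 521.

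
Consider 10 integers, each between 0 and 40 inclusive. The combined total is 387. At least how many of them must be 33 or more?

9

Suppose at most 10 − j of them reach 33; then j values are ≤ 32 and the rest ≤ 40.
The total is then ≤ 32·j + 40·(10 − j) = 400 − 8j. For this to be ≥ 387 we need j ≤ 1, so at least 10 − 1 = 9 must reach 33.
Exactly 9 works: 9 values at 40 and 1 at 32 total 392; lower one of the high values by 5 (still ≥ 33) to hit 387.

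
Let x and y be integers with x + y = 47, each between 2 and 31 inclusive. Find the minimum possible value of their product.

xy = x(47 − x) is concave in x, so over [16, 31] it is minimized at an endpoint.
The extreme feasible split is x = 16, y = 31, giving xy = 496.

496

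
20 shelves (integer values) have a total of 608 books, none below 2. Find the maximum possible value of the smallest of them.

30

The average is 608/20 < 31, so some value is ≤ 30.
Equality holds with 12 values of 30 and 8 values of 31.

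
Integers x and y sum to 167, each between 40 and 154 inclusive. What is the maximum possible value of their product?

With x + y fixed, xy peaks when the two are closest together.
Taking x = 83 and y = 84 (both in [40, 154]) gives xy = 6972.

6972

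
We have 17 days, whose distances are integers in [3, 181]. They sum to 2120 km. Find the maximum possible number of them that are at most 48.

7

Each value at 48 or below falls at least 181 − 48 = 133 short of the ceiling 181.
The ceiling total is 17 × 181 = 3077, and we need 2120, so at most ⌊(3077 − 2120)/133⌋ = 7 can be that low.
k = 7 is achieved by 7 values at 48 and 10 at 181, total 2146; lower one of the 181's by 26 (still > 48) to reach 2120.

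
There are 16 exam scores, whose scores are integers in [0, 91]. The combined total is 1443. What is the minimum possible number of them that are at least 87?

14

Each value short of 87 is at most 86, costing at least 91 − 86 = 5 against the maximum total of 1456.
We can afford to lose at most 1456 − 1443 = 13, so at most ⌊13/5⌋ = 2 fall short, and at least 14 are ≥ 87.
Exactly 14 works: 14 values at 91 and 2 at 86 total 1446; lower one of the high values by 3 (still ≥ 87) to hit 1443.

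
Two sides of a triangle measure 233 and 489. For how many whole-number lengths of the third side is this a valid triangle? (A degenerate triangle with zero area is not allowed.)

465

The triangle inequality gives |233 − 489| < c < 233 + 489, i.e. 256 < c < 722.
So c can be any integer from 257 to 721: 465 values.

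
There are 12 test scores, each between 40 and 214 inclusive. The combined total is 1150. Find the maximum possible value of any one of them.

To make one score as large as possible, make the other 11 as small as possible.
The other 11 contribute at least 11 × 40 = 440, leaving at most 1150 − 440 = 710.
But each score is capped at 214, so the maximum is 214.
Achievable: one at 214 and the other 11 totalling 936, which fits since 11 × 40 ≤ 936 ≤ 11 × 214.

214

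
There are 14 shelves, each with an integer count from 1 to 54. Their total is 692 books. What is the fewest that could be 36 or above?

11

If only k of them are at least 36, the other 14 − k are at most 35, so the total is at most k·54 + (14 − k)·35.
This must reach 692, so k·54 + (14 − k)·35 ≥ 692, giving k ≥ 11.
Exactly 11 works: 11 values at 54 and 3 at 35 total 699; lower one of the high values by 7 (still ≥ 36) to hit 692.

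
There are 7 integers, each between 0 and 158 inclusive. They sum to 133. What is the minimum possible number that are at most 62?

If only k of them are at most 62, the other 7 − k are at least 63, so the total is at least (7 − k)·63 + k·0.
This is ≤ 133, so (7 − k)·63 + 0k ≤ 133, which gives k ≥ 5.
Exactly 5 works: 5 values at 0 and 2 at 63 total 126; raise one of the low values by 7 (still ≤ 62) to hit 133.

5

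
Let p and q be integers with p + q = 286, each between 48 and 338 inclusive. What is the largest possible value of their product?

20449

With p + q fixed, pq peaks when the two are closest together.
Taking p = 143 and q = 143 (both in [48, 338]) gives pq = 20449.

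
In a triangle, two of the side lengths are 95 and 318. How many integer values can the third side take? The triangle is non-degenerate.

The triangle inequality gives |95 − 318| < c < 95 + 318, i.e. 223 < c < 413.
So c can be any integer from 224 to 412: 189 values.

189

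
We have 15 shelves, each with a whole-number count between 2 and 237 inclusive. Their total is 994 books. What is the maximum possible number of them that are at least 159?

Suppose k of them are at least 159. Those contribute at least 159 each and the other 15 − k at least 2 each.
So the total is at least 159k + 2(15 − k) = 30 + 157k. This must be ≤ 994, giving k ≤ 6.
k = 6 is achieved by 6 values at 159 and 9 at 2, total 972; add 22 to one value (staying below 159) to reach 994.

6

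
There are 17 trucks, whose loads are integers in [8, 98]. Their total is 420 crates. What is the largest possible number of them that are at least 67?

With k values at 67 or above and the rest at least 8, the sum is at least 136 + 59k.
Since the sum is 420, we need 59k ≤ 284, i.e. k ≤ 4.
k = 4 is achieved by 4 values at 67 and 13 at 8, total 372; add 48 to one value (staying below 67) to reach 420.

4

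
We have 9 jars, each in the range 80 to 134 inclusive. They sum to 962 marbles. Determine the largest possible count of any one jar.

Maximizing one value means minimizing the remaining 8.
The other 8 contribute at least 8 × 80 = 640, leaving at most 962 − 640 = 322.
But each jar is capped at 134, so the maximum is 134.
Achievable: one at 134 and the other 8 totalling 828, which fits since 8 × 80 ≤ 828 ≤ 8 × 134.

134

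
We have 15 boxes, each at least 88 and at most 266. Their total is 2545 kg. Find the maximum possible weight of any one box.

266

Maximizing one value means minimizing the remaining 14.
The other 14 contribute at least 14 × 88 = 1232, leaving at most 2545 − 1232 = 1313.
But each box is capped at 266, so the maximum is 266.
Achievable: one at 266 and the other 14 totalling 2279, which fits since 14 × 88 ≤ 2279 ≤ 14 × 266.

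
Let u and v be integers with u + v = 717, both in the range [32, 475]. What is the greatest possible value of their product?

128522

With u + v fixed, uv peaks when the two are closest together.
Taking u = 358 and v = 359 (both in [32, 475]) gives uv = 128522.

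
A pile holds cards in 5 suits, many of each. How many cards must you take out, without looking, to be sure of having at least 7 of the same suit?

31

In the worst case you draw 6 of each of the 5 suits: 5 × 6 = 30.
One more forces 7 of some suit, so 30 + 1 = 31.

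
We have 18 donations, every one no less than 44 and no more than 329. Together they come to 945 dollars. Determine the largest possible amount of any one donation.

To make one donation as large as possible, make the other 17 as small as possible.
The other 17 contribute at least 17 × 44 = 748, leaving at most 945 − 748 = 197.
Since 197 ≤ 329, this is achievable: one at 197 and 17 at 44.

197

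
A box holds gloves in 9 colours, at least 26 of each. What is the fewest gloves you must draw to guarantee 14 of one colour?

In the worst case you draw 13 of each of the 9 colours: 9 × 13 = 117.
One more forces 14 of some colour, so 117 + 1 = 118.

118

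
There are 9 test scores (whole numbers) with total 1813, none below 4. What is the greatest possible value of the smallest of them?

The 9 values sum to 1813, so their minimum is at most ⌊1813/9⌋ = 201.
Equality holds with 5 values of 201 and 4 values of 202.

201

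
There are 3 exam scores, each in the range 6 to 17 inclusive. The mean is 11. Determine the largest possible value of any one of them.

17

To make one score as large as possible, make the other 2 as small as possible.
The total is 3 × 11 = 33.
The other 2 contribute at least 2 × 6 = 12, leaving at most 33 − 12 = 21.
But each score is capped at 17, so the maximum is 17.
Achievable: one at 17 and the other 2 totalling 16, which fits since 2 × 6 ≤ 16 ≤ 2 × 17.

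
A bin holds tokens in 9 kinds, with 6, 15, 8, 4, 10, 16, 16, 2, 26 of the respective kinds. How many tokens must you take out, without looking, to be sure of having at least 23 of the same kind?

100

In the worst case you take as many as possible of each kind without reaching 23: 6 + 15 + 8 + 4 + 10 + 16 + 16 + 2 + 22 = 99.
The next one must give 23 of some kind, so 99 + 1 = 100.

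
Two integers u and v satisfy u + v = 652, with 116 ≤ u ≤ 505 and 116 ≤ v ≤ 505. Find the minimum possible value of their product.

74235

Since u + v is fixed, pushing one of them to its bound minimizes the product.
At the endpoint u = 147, v = 652 − 147 = 505, so uv = 147 × 505 = 74235.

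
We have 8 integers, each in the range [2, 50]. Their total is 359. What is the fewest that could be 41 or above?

4

If only k of them are at least 41, the other 8 − k are at most 40, so the total is at most k·50 + (8 − k)·40.
This must reach 359, so k·50 + (8 − k)·40 ≥ 359, giving k ≥ 4.
Exactly 4 works: 4 values at 50 and 4 at 40 total 360; lower one of the high values by 1 (still ≥ 41) to hit 359.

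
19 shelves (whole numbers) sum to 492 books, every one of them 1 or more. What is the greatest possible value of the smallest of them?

25

The average is 492/19 < 26, so some value is ≤ 25.
Taking 2 copies of 25 and 17 copies of 26 gives exactly 492, so 25 is attained.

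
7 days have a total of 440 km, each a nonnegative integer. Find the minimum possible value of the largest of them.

63

The average is 440/7 > 62, so not all 7 can be 62 or less; the largest is ≥ 63.
Equality holds with 6 values of 63 and 1 value of 62.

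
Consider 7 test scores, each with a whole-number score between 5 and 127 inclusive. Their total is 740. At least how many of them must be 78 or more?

Suppose at most 7 − j of them reach 78; then j values are ≤ 77 and the rest ≤ 127.
The total is then ≤ 77·j + 127·(7 − j) = 889 − 50j. For this to be ≥ 740 we need j ≤ 2, so at least 7 − 2 = 5 must reach 78.
Exactly 5 works: 5 values at 127 and 2 at 77 total 789; lower one of the high values by 49 (still ≥ 78) to hit 740.

5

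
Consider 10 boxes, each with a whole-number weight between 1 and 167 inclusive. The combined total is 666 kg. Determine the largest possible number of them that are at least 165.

4

If k of the values are ≥ 165, the total is ≥ 165k + 1(10 − k).
Setting 165k + 1(10 − k) ≤ 666 gives 164k ≤ 656, so k ≤ 4.
k = 4 is achieved by 4 values at 165 and 6 at 1, total 666.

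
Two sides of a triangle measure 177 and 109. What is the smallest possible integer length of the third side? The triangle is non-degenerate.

69

The third side must exceed |177 − 109| = 68.
The smallest integer above 68 is 69.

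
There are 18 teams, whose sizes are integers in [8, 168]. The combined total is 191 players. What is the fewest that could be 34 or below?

17

Let j be the number exceeding 34. Then the total is ≥ 35·j + 8·(18 − j) = 144 + 27j.
So 27j ≤ 47 and j ≤ 1; hence at least 18 − 1 = 17 are ≤ 34.
Exactly 17 works: 17 values at 8 and 1 at 35 total 171; raise one of the low values by 20 (still ≤ 34) to hit 191.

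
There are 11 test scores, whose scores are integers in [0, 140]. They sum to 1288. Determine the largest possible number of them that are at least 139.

If k of the values are ≥ 139, the total is ≥ 139k + 0(11 − k).
Setting 139k + 0(11 − k) ≤ 1288 gives 139k ≤ 1288, so k ≤ 9.
k = 9 is achieved by 9 values at 139 and 2 at 0, total 1251; add 37 to one value (staying below 139) to reach 1288.

9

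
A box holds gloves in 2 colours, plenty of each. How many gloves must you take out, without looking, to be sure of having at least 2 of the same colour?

3

You could draw 1 of every colour without reaching 2 of any — 2 in all.
One more forces 2 of some colour, so 2 + 1 = 3.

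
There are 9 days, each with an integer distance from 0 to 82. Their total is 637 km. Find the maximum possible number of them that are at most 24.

1

Suppose k of them are at most 24. Those contribute at most 24 each and the rest at most 82 each.
So the total is at most 24k + 82(9 − k) = 738 − 58k. This must still be ≥ 637, so k ≤ 1.
k = 1 is achieved by 1 value at 24 and 8 at 82, total 680; lower one of the 82's by 43 (still > 24) to reach 637.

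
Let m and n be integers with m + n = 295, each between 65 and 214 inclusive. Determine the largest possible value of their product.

21756

For a fixed sum, the product mn is largest when m and n are as close as possible.
Taking m = 147 and n = 148 (both in [65, 214]) gives mn = 21756.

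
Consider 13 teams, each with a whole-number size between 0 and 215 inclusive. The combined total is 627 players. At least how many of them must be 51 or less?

Let j be the number exceeding 51. Then the total is ≥ 52·j + 0·(13 − j) = 0 + 52j.
So 52j ≤ 627 and j ≤ 12; hence at least 13 − 12 = 1 are ≤ 51.
Exactly 1 works: 1 value at 0 and 12 at 52 total 624; raise one of the low values by 3 (still ≤ 51) to hit 627.

1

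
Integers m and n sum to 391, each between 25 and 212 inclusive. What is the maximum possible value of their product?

38220

With m + n fixed, mn peaks when the two are closest together.
Taking m = 195 and n = 196 (both in [25, 212]) gives mn = 38220.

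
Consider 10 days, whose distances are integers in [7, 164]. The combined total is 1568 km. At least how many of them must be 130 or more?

Suppose at most 10 − j of them reach 130; then j values are ≤ 129 and the rest ≤ 164.
The total is then ≤ 129·j + 164·(10 − j) = 1640 − 35j. For this to be ≥ 1568 we need j ≤ 2, so at least 10 − 2 = 8 must reach 130.
Exactly 8 works: 8 values at 164 and 2 at 129 total 1570; lower one of the high values by 2 (still ≥ 130) to hit 1568.

8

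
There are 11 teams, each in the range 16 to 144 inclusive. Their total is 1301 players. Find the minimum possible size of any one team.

16

To make one team as small as possible, make the other 10 as large as possible.
The other 10 can take up 10 × 144 = 1440 ≥ 1301 − 16, so one team can sit at its floor of 16.
Achievable: one at 16 and the other 10 totalling 1285, which fits since 10 × 16 ≤ 1285 ≤ 10 × 144.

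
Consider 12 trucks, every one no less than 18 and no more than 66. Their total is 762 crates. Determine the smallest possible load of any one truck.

36

Minimizing one value means maximizing the remaining 11.
The other 11 contribute at most 11 × 66 = 726, leaving at least 762 − 726 = 36.
Since 36 ≥ 18, this is achievable: one at 36 and 11 at 66.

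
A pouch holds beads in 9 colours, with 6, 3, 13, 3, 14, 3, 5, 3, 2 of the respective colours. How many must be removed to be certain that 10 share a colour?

In the worst case you take as many as possible of each colour without reaching 10: 6 + 3 + 9 + 3 + 9 + 3 + 5 + 3 + 2 = 43.
The next one must give 10 of some colour, so 43 + 1 = 44.

44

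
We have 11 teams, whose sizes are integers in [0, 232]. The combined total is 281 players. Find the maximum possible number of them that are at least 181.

Suppose k of them are at least 181. Those contribute at least 181 each and the other 11 − k at least 0 each.
So the total is at least 181k + 0(11 − k) = 0 + 181k. This must be ≤ 281, giving k ≤ 1.
k = 1 is achieved by 1 value at 181 and 10 at 0, total 181; add 100 to one value (staying below 181) to reach 281.

1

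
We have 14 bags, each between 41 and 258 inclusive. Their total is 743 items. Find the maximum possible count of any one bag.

210

To make one bag as large as possible, make the other 13 as small as possible.
The other 13 contribute at least 13 × 41 = 533, leaving at most 743 − 533 = 210.
Since 210 ≤ 258, this is achievable: one at 210 and 13 at 41.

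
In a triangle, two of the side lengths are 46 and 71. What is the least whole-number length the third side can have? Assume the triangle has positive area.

26

The third side must exceed |46 − 71| = 25.
The smallest integer above 25 is 26.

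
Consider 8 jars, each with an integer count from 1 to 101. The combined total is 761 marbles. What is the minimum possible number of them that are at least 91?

4

Each value short of 91 is at most 90, costing at least 101 − 90 = 11 against the maximum total of 808.
We can afford to lose at most 808 − 761 = 47, so at most ⌊47/11⌋ = 4 fall short, and at least 4 are ≥ 91.
Exactly 4 works: 4 values at 101 and 4 at 90 total 764; lower one of the high values by 3 (still ≥ 91) to hit 761.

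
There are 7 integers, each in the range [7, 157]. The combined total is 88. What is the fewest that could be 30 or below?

6

Let j be the number exceeding 30. Then the total is ≥ 31·j + 7·(7 − j) = 49 + 24j.
So 24j ≤ 39 and j ≤ 1; hence at least 7 − 1 = 6 are ≤ 30.
Exactly 6 works: 6 values at 7 and 1 at 31 total 73; raise one of the low values by 15 (still ≤ 30) to hit 88.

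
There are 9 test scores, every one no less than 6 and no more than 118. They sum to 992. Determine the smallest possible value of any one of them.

To make one score as small as possible, make the other 8 as large as possible.
The other 8 contribute at most 8 × 118 = 944, leaving at least 992 − 944 = 48.
Since 48 ≥ 6, this is achievable: one at 48 and 8 at 118.

48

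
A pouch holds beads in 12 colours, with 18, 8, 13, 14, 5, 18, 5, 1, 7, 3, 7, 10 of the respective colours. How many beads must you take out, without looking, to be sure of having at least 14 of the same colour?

In the worst case you take as many as possible of each colour without reaching 14: 13 + 8 + 13 + 13 + 5 + 13 + 5 + 1 + 7 + 3 + 7 + 10 = 98.
The next one must give 14 of some colour, so 98 + 1 = 99.

99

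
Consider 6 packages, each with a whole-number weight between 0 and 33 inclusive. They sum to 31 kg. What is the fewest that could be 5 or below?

Each value above 5 is at least 6, contributing at least 6 − 0 = 6 above the floor 0.
The sum exceeds the floor total 0 by 31, so at most ⌊31/6⌋ = 5 exceed 5, and at least 1 are ≤ 5.
Exactly 1 works: 1 value at 0 and 5 at 6 total 30; raise one of the low values by 1 (still ≤ 5) to hit 31.

1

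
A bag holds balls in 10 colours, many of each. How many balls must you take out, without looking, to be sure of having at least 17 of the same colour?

161

In the worst case you draw 16 of each of the 10 colours: 10 × 16 = 160.
One more forces 17 of some colour, so 160 + 1 = 161.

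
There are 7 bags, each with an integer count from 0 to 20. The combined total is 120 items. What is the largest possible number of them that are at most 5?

Each value at 5 or below falls at least 20 − 5 = 15 short of the ceiling 20.
The ceiling total is 7 × 20 = 140, and we need 120, so at most ⌊(140 − 120)/15⌋ = 1 can be that low.
k = 1 is achieved by 1 value at 5 and 6 at 20, total 125; lower one of the 20's by 5 (still > 5) to reach 120.

1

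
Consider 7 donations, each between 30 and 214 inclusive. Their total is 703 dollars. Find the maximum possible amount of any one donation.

To make one donation as large as possible, make the other 6 as small as possible.
The other 6 contribute at least 6 × 30 = 180, leaving at most 703 − 180 = 523.
But each donation is capped at 214, so the maximum is 214.
Achievable: one at 214 and the other 6 totalling 489, which fits since 6 × 30 ≤ 489 ≤ 6 × 214.

214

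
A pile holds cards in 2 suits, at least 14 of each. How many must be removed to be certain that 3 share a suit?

5

In the worst case you draw 2 of each of the 2 suits: 2 × 2 = 4.
One more forces 3 of some suit, so 4 + 1 = 5.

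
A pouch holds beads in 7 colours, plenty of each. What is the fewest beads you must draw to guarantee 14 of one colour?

92

In the worst case you draw 13 of each of the 7 colours: 7 × 13 = 91.
One more forces 14 of some colour, so 91 + 1 = 92.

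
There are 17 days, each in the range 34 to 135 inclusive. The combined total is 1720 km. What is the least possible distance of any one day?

34

To make one day as small as possible, make the other 16 as large as possible.
The other 16 can take up 16 × 135 = 2160 ≥ 1720 − 34, so one day can sit at its floor of 34.
Achievable: one at 34 and the other 16 totalling 1686, which fits since 16 × 34 ≤ 1686 ≤ 16 × 135.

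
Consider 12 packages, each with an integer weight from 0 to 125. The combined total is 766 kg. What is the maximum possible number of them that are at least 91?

8

If k of the values are ≥ 91, the total is ≥ 91k + 0(12 − k).
Setting 91k + 0(12 − k) ≤ 766 gives 91k ≤ 766, so k ≤ 8.
k = 8 is achieved by 8 values at 91 and 4 at 0, total 728; add 38 to one value (staying below 91) to reach 766.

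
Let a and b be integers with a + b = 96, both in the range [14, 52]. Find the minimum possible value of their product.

2288

Since a + b is fixed, pushing one of them to its bound minimizes the product.
The extreme feasible split is a = 44, b = 52, giving ab = 2288.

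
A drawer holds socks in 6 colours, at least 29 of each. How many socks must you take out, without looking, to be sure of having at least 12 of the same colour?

67

In the worst case you draw 11 of each of the 6 colours: 6 × 11 = 66.
One more forces 12 of some colour, so 66 + 1 = 67.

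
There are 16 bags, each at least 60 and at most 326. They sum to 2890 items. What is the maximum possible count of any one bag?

To make one bag as large as possible, make the other 15 as small as possible.
The other 15 contribute at least 15 × 60 = 900, leaving at most 2890 − 900 = 1990.
But each bag is capped at 326, so the maximum is 326.
Achievable: one at 326 and the other 15 totalling 2564, which fits since 15 × 60 ≤ 2564 ≤ 15 × 326.

326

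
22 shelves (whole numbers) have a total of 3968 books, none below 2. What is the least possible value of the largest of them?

181

The average is 3968/22 > 180, so not all 22 can be 180 or less; the largest is ≥ 181.
Achievable: 8 of them at 181 and 14 at 180 total 3968.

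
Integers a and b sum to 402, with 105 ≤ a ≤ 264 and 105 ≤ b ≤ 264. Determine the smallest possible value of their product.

For a fixed sum, ab is smallest when a and b are as far apart as possible.
The extreme feasible split is a = 138, b = 264, giving ab = 36432.

36432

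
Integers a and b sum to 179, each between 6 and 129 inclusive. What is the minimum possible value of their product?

6450

ab = a(179 − a) is concave in a, so over [50, 129] it is minimized at an endpoint.
At the endpoint a = 50, b = 179 − 50 = 129, so ab = 50 × 129 = 6450.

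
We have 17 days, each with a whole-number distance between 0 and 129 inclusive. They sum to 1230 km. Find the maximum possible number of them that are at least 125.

If k of the values are ≥ 125, the total is ≥ 125k + 0(17 − k).
Setting 125k + 0(17 − k) ≤ 1230 gives 125k ≤ 1230, so k ≤ 9.
k = 9 is achieved by 9 values at 125 and 8 at 0, total 1125; add 105 to one value (staying below 125) to reach 1230.

9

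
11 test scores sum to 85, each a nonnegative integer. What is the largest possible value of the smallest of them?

The 11 values sum to 85, so their minimum is at most ⌊85/11⌋ = 7.
Taking 3 copies of 7 and 8 copies of 8 gives exactly 85, so 7 is attained.

7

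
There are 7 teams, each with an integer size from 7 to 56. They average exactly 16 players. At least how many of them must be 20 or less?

3

The total is 7 × 16 = 112.
If only k of them are at most 20, the other 7 − k are at least 21, so the total is at least (7 − k)·21 + k·7.
This is ≤ 112, so (7 − k)·21 + 7k ≤ 112, which gives k ≥ 3.
Exactly 3 works: 3 values at 7 and 4 at 21 total 105; raise one of the low values by 7 (still ≤ 20) to hit 112.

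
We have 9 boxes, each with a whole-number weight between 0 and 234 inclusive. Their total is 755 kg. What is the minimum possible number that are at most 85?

1

Let j be the number exceeding 85. Then the total is ≥ 86·j + 0·(9 − j) = 0 + 86j.
So 86j ≤ 755 and j ≤ 8; hence at least 9 − 8 = 1 are ≤ 85.
Exactly 1 works: 1 value at 0 and 8 at 86 total 688; raise one of the low values by 67 (still ≤ 85) to hit 755.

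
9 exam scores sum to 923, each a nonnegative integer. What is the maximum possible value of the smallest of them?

102

The 9 values sum to 923, so their minimum is at most ⌊923/9⌋ = 102.
Achievable: 4 of them at 102 and 5 at 103 total 923.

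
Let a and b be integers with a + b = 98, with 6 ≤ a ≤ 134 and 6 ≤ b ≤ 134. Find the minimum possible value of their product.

For a fixed sum, ab is smallest when a and b are as far apart as possible.
The extreme feasible split is a = 6, b = 92, giving ab = 552.

552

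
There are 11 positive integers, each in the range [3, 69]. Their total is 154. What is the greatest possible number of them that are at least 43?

If k of the values are ≥ 43, the total is ≥ 43k + 3(11 − k).
Setting 43k + 3(11 − k) ≤ 154 gives 40k ≤ 121, so k ≤ 3.
k = 3 is achieved by 3 values at 43 and 8 at 3, total 153; add 1 to one value (staying below 43) to reach 154.

3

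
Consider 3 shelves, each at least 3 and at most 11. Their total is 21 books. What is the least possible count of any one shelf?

3

Minimizing one value means maximizing the remaining 2.
The other 2 can take up 2 × 11 = 22 ≥ 21 − 3, so one shelf can sit at its floor of 3.
Achievable: one at 3 and the other 2 totalling 18, which fits since 2 × 3 ≤ 18 ≤ 2 × 11.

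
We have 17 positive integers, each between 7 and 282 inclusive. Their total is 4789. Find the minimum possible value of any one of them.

Minimizing one value means maximizing the remaining 16.
The other 16 contribute at most 16 × 282 = 4512, leaving at least 4789 − 4512 = 277.
Since 277 ≥ 7, this is achievable: one at 277 and 16 at 282.

277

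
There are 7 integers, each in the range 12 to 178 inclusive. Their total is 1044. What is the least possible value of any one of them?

12

Minimizing one value means maximizing the remaining 6.
The other 6 can take up 6 × 178 = 1068 ≥ 1044 − 12, so one integer can sit at its floor of 12.
Achievable: one at 12 and the other 6 totalling 1032, which fits since 6 × 12 ≤ 1032 ≤ 6 × 178.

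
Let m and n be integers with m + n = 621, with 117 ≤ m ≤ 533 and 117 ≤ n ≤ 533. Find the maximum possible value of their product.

96410

For a fixed sum, the product mn is largest when m and n are as close as possible.
Taking m = 310 and n = 311 (both in [117, 533]) gives mn = 96410.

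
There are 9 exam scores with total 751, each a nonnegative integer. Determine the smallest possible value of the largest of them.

84

The average is 751/9 > 83, so not all 9 can be 83 or less; the largest is ≥ 84.
Equality holds with 4 values of 84 and 5 values of 83.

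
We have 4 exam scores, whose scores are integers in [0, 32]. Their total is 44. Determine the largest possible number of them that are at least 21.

2

If k of the values are ≥ 21, the total is ≥ 21k + 0(4 − k).
Setting 21k + 0(4 − k) ≤ 44 gives 21k ≤ 44, so k ≤ 2.
k = 2 is achieved by 2 values at 21 and 2 at 0, total 42; add 2 to one value (staying below 21) to reach 44.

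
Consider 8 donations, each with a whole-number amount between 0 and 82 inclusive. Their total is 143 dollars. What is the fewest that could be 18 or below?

1

Each value above 18 is at least 19, contributing at least 19 − 0 = 19 above the floor 0.
The sum exceeds the floor total 0 by 143, so at most ⌊143/19⌋ = 7 exceed 18, and at least 1 are ≤ 18.
Exactly 1 works: 1 value at 0 and 7 at 19 total 133; raise one of the low values by 10 (still ≤ 18) to hit 143.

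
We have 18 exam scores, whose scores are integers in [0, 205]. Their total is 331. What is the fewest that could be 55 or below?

Let j be the number exceeding 55. Then the total is ≥ 56·j + 0·(18 − j) = 0 + 56j.
So 56j ≤ 331 and j ≤ 5; hence at least 18 − 5 = 13 are ≤ 55.
Exactly 13 works: 13 values at 0 and 5 at 56 total 280; raise one of the low values by 51 (still ≤ 55) to hit 331.

13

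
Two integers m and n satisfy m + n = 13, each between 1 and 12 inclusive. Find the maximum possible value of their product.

With m + n fixed, mn peaks when the two are closest together.
Taking m = 6 and n = 7 (both in [1, 12]) gives mn = 42.

42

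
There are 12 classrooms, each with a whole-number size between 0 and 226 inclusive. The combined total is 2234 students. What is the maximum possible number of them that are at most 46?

Each value at 46 or below falls at least 226 − 46 = 180 short of the ceiling 226.
The ceiling total is 12 × 226 = 2712, and we need 2234, so at most ⌊(2712 − 2234)/180⌋ = 2 can be that low.
k = 2 is achieved by 2 values at 46 and 10 at 226, total 2352; lower one of the 226's by 118 (still > 46) to reach 2234.

2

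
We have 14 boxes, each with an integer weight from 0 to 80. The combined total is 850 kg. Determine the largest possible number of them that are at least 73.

With k values at 73 or above and the rest at least 0, the sum is at least 0 + 73k.
Since the sum is 850, we need 73k ≤ 850, i.e. k ≤ 11.
k = 11 is achieved by 11 values at 73 and 3 at 0, total 803; add 47 to one value (staying below 73) to reach 850.

11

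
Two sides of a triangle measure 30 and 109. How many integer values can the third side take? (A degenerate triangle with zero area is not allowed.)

The triangle inequality gives |30 − 109| < c < 30 + 109, i.e. 79 < c < 139.
So c can be any integer from 80 to 138: 59 values.

59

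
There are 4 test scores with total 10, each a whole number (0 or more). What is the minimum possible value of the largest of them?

If every one of the 4 were at most 2, the total would be at most 4 × 2 = 8 < 10.
Taking 2 copies of 2 and 2 copies of 3 gives exactly 10, so 3 is attained.

3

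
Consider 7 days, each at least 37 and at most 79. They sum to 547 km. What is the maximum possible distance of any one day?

79

To make one day as large as possible, make the other 6 as small as possible.
The other 6 contribute at least 6 × 37 = 222, leaving at most 547 − 222 = 325.
But each day is capped at 79, so the maximum is 79.
Achievable: one at 79 and the other 6 totalling 468, which fits since 6 × 37 ≤ 468 ≤ 6 × 79.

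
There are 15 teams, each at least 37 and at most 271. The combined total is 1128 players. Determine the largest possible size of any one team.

271

Maximizing one value means minimizing the remaining 14.
The other 14 contribute at least 14 × 37 = 518, leaving at most 1128 − 518 = 610.
But each team is capped at 271, so the maximum is 271.
Achievable: one at 271 and the other 14 totalling 857, which fits since 14 × 37 ≤ 857 ≤ 14 × 271.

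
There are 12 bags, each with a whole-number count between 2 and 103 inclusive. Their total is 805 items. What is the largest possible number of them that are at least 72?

11

Suppose k of them are at least 72. Those contribute at least 72 each and the other 12 − k at least 2 each.
So the total is at least 72k + 2(12 − k) = 24 + 70k. This must be ≤ 805, giving k ≤ 11.
k = 11 is achieved by 11 values at 72 and 1 at 2, total 794; add 11 to one value (staying below 72) to reach 805.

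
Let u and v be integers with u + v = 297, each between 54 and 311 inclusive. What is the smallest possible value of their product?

For a fixed sum, uv is smallest when u and v are as far apart as possible.
At the endpoint u = 54, v = 297 − 54 = 243, so uv = 54 × 243 = 13122.

13122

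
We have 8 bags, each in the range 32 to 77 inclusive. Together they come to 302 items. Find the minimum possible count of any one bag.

32

To make one bag as small as possible, make the other 7 as large as possible.
The other 7 can take up 7 × 77 = 539 ≥ 302 − 32, so one bag can sit at its floor of 32.
Achievable: one at 32 and the other 7 totalling 270, which fits since 7 × 32 ≤ 270 ≤ 7 × 77.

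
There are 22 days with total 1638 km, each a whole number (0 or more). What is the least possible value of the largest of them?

75

The average is 1638/22 > 74, so not all 22 can be 74 or less; the largest is ≥ 75.
Equality holds with 10 values of 75 and 12 values of 74.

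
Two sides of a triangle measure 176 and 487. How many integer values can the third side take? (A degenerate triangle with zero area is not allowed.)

The triangle inequality gives |176 − 487| < c < 176 + 487, i.e. 311 < c < 663.
So c can be any integer from 312 to 662: 351 values.

351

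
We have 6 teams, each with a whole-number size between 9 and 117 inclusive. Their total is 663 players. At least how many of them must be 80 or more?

Suppose at most 6 − j of them reach 80; then j values are ≤ 79 and the rest ≤ 117.
The total is then ≤ 79·j + 117·(6 − j) = 702 − 38j. For this to be ≥ 663 we need j ≤ 1, so at least 6 − 1 = 5 must reach 80.
Exactly 5 works: 5 values at 117 and 1 at 79 total 664; lower one of the high values by 1 (still ≥ 80) to hit 663.

5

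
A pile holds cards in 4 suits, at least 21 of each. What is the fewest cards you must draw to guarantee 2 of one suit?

You could draw 1 of every suit without reaching 2 of any — 4 in all.
One more forces 2 of some suit, so 4 + 1 = 5.

5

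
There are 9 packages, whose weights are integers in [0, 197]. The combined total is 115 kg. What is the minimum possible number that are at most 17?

3

Let j be the number exceeding 17. Then the total is ≥ 18·j + 0·(9 − j) = 0 + 18j.
So 18j ≤ 115 and j ≤ 6; hence at least 9 − 6 = 3 are ≤ 17.
Exactly 3 works: 3 values at 0 and 6 at 18 total 108; raise one of the low values by 7 (still ≤ 17) to hit 115.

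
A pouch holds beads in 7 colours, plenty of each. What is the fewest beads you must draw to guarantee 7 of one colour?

You could draw 6 of every colour without reaching 7 of any — 42 in all.
One more forces 7 of some colour, so 42 + 1 = 43.

43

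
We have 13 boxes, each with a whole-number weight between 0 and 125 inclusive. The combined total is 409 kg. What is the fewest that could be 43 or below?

4

Each value above 43 is at least 44, contributing at least 44 − 0 = 44 above the floor 0.
The sum exceeds the floor total 0 by 409, so at most ⌊409/44⌋ = 9 exceed 43, and at least 4 are ≤ 43.
Exactly 4 works: 4 values at 0 and 9 at 44 total 396; raise one of the low values by 13 (still ≤ 43) to hit 409.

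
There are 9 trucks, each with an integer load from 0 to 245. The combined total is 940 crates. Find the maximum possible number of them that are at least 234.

4

Suppose k of them are at least 234. Those contribute at least 234 each and the other 9 − k at least 0 each.
So the total is at least 234k + 0(9 − k) = 0 + 234k. This must be ≤ 940, giving k ≤ 4.
k = 4 is achieved by 4 values at 234 and 5 at 0, total 936; add 4 to one value (staying below 234) to reach 940.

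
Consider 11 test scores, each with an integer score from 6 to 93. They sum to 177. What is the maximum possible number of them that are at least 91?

1

If k of the values are ≥ 91, the total is ≥ 91k + 6(11 − k).
Setting 91k + 6(11 − k) ≤ 177 gives 85k ≤ 111, so k ≤ 1.
k = 1 is achieved by 1 value at 91 and 10 at 6, total 151; add 26 to one value (staying below 91) to reach 177.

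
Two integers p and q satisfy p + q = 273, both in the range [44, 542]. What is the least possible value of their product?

Since p + q is fixed, pushing one of them to its bound minimizes the product.
At the endpoint p = 44, q = 273 − 44 = 229, so pq = 44 × 229 = 10076.

10076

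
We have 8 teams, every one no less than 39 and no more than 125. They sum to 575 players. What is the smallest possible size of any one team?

To make one team as small as possible, make the other 7 as large as possible.
The other 7 can take up 7 × 125 = 875 ≥ 575 − 39, so one team can sit at its floor of 39.
Achievable: one at 39 and the other 7 totalling 536, which fits since 7 × 39 ≤ 536 ≤ 7 × 125.

39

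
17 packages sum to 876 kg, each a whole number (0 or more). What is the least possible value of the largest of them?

Some value must be at least ⌈876/17⌉ = 52, since 17 × 51 = 867 < 876.
Equality holds with 9 values of 52 and 8 values of 51.

52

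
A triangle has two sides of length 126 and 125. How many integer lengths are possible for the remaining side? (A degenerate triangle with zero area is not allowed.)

249

The triangle inequality gives |126 − 125| < c < 126 + 125, i.e. 1 < c < 251.
So c can be any integer from 2 to 250: 249 values.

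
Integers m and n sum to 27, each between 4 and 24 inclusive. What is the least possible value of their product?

For a fixed sum, mn is smallest when m and n are as far apart as possible.
At the endpoint m = 4, n = 27 − 4 = 23, so mn = 4 × 23 = 92.

92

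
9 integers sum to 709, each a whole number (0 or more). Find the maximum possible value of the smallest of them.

The 9 values sum to 709, so their minimum is at most ⌊709/9⌋ = 78.
Taking 2 copies of 78 and 7 copies of 79 gives exactly 709, so 78 is attained.

78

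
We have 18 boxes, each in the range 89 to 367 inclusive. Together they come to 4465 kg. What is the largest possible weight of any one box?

Maximizing one value means minimizing the remaining 17.
The other 17 contribute at least 17 × 89 = 1513, leaving at most 4465 − 1513 = 2952.
But each box is capped at 367, so the maximum is 367.
Achievable: one at 367 and the other 17 totalling 4098, which fits since 17 × 89 ≤ 4098 ≤ 17 × 367.

367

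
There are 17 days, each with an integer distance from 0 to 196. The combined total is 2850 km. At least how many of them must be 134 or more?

If only k of them are at least 134, the other 17 − k are at most 133, so the total is at most k·196 + (17 − k)·133.
This must reach 2850, so k·196 + (17 − k)·133 ≥ 2850, giving k ≥ 10.
Exactly 10 works: 10 values at 196 and 7 at 133 total 2891; lower one of the high values by 41 (still ≥ 134) to hit 2850.

10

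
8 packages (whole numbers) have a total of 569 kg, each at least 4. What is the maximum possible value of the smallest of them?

71

The average is 569/8 < 72, so some value is ≤ 71.
Achievable: 7 of them at 71 and 1 at 72 total 569.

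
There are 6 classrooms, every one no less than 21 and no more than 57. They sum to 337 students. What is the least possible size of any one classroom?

52

Minimizing one value means maximizing the remaining 5.
The other 5 contribute at most 5 × 57 = 285, leaving at least 337 − 285 = 52.
Since 52 ≥ 21, this is achievable: one at 52 and 5 at 57.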